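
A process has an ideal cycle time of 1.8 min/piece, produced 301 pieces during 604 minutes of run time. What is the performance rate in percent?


Formula: Performance = (Ideal CT * Total Count) / Run Time * 100
Ideal output time = 1.8 * 301 = 541.8 min
Performance = 541.8 / 604 * 100 = 89.7%

89.7%


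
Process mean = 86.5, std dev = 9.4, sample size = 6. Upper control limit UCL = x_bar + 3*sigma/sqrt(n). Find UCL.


UCL = 86.5 + 3 * 9.4 / sqrt(6)

98.01


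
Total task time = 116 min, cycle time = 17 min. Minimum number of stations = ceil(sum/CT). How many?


Formula: N_min = ceil(Sum of Task Times / Cycle Time)
N_min = ceil(116 min / 17 min) = ceil(6.8235)
N_min = 7 stations

7


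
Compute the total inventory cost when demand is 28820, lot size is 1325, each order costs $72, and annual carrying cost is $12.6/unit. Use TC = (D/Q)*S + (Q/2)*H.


TC = 28820/1325 * 72 + 1325/2 * 12.6

$9913.57


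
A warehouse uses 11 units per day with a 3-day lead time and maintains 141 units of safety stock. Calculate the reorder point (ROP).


Formula: ROP = (Daily Demand * Lead Time) + Safety Stock
Demand during lead time = 11 * 3 = 33 units
ROP = 33 + 141 = 174 units

174 units


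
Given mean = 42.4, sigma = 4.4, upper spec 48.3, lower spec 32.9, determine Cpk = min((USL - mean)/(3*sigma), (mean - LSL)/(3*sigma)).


Cpu = (48.3 - 42.4) / (3 * 4.4) = 0.45
Cpl = (42.4 - 32.9) / (3 * 4.4) = 0.72
Cpk = min(0.45, 0.72) = 0.45

0.45


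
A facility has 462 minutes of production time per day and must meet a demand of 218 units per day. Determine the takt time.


Formula: Takt Time = Available Production Time / Customer Demand
Takt = 462 min/day / 218 units/day
Takt = 2.12 min/unit

2.12 min/unit


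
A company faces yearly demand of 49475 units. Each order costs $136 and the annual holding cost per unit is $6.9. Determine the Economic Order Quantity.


Formula: EOQ = sqrt(2 * D * S / H)
Numerator: 2 * 49475 * 136 = 13457200
2DS/H = 13457200 / 6.9 = 1950318.8
EOQ = sqrt(1950318.8) = 1396.5 units

1396.5 units


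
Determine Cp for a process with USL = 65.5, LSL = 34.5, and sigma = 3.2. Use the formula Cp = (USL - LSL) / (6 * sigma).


Cp = (65.5 - 34.5) / (6 * 3.2)

1.61


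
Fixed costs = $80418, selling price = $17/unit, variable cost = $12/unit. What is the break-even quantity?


Formula: BEQ = Fixed Costs / (Price - Variable Cost)
Contribution margin = $17 - $12 = $5/unit
BEQ = ceil($80418 / $5/unit) = ceil(16083.6) = 16084 units

16084 units


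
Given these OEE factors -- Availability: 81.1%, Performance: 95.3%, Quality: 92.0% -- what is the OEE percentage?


Formula: OEE = Availability * Performance * Quality / 10000
A * P = 81.1% * 95.3% / 100 = 77.29%
OEE = 77.29% * 92.0% / 100 = 71.1%

71.1%


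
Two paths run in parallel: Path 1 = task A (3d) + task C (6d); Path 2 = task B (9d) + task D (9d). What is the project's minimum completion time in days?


Path 1 = 3 + 6 = 9 days
Path 2 = 9 + 9 = 18 days
Duration = max(9, 18) = 18 days

18 days


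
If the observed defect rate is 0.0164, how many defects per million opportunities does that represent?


DPMO = defect_rate * 1000000 = 0.0164 * 1000000

16400


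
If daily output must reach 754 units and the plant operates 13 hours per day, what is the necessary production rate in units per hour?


Formula: Production Rate = Daily Demand / Available Hours
Rate = 754 units/day / 13 hours/day
Rate = 58.0 units/hour

58.0 units/hour


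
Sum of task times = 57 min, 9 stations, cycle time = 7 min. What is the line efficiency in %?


Formula: Efficiency = Sum of Task Times / (N_stations * CT) * 100
Total station capacity = 9 stations * 7 min = 63 min
Efficiency = 57 / 63 * 100 = 90.5%

90.5%


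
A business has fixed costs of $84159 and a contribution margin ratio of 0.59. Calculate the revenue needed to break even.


Formula: BER = Fixed Costs / Contribution Margin Ratio
BER = $84159 / 0.59
BER = $142642.37 (to the nearest cent)

$142642.37


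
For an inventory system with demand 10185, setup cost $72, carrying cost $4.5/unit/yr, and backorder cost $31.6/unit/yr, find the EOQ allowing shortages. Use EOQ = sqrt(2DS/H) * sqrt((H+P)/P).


Formula: EOQ* = sqrt(2DS/H) * sqrt((H+P)/P)
Base EOQ = sqrt(2*10185*72/4.5) = 570.89 units
Correction = sqrt((4.5+31.6)/31.6) = 1.06883
EOQ* = 570.89 * 1.06883 = 610.2 units

610.2 units


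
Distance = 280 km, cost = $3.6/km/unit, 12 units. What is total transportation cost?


TC = dist * cost * units = 280 * 3.6 * 12 = $12096.00

$12096.00


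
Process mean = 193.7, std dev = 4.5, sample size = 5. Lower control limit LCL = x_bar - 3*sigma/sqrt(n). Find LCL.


LCL = 193.7 - 3 * 4.5 / sqrt(5)

187.66


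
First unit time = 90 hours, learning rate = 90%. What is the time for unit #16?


Formula: T_n = T_1 * (learning_rate)^(log2(n)) where learning_rate = rate/100
Doublings = log2(16) = 4
T_n = 90 * 0.9^4
T_n = 90 * 0.6561 = 59.0 hours

59.0 hours


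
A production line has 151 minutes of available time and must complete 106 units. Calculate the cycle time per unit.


Formula: CT = Available Time / Number of Units
CT = 151 min / 106 units
CT = 1.42 min/unit

1.42 min/unit


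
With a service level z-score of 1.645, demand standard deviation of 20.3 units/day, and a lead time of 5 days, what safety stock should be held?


Formula: SS = z * sigma_d * sqrt(LT)
sqrt(LT) = sqrt(5) = 2.2361
SS = 1.645 * 20.3 * 2.2361
SS = 74.7 units

74.7 units


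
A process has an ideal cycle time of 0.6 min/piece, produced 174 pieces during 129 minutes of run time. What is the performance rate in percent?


Formula: Performance = (Ideal CT * Total Count) / Run Time * 100
Ideal output time = 0.6 * 174 = 104.4 min
Performance = 104.4 / 129 * 100 = 80.9%

80.9%


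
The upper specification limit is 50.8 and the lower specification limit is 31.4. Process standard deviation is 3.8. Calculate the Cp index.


Cp = (50.8 - 31.4) / (6 * 3.8)

0.85


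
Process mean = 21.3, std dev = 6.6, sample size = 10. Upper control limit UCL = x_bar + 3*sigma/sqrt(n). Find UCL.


UCL = 21.3 + 3 * 6.6 / sqrt(10)

27.56


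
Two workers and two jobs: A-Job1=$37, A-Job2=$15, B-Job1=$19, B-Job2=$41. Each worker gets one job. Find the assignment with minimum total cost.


Option 1: A->1 + B->2 = $37 + $41 = $78
Option 2: A->2 + B->1 = $15 + $19 = $34
Min cost = min($78, $34) = $34

$34


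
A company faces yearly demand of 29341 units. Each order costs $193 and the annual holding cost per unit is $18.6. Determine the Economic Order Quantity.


Formula: EOQ = sqrt(2 * D * S / H)
Numerator: 2 * 29341 * 193 = 11325626
2DS/H = 11325626 / 18.6 = 608904.6
EOQ = sqrt(608904.6) = 780.3 units

780.3 units


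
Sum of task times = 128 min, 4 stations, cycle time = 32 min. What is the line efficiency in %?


Formula: Efficiency = Sum of Task Times / (N_stations * CT) * 100
Total station capacity = 4 stations * 32 min = 128 min
Efficiency = 128 / 128 * 100 = 100.0%

100.0%


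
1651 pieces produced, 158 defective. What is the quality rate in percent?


Formula: Quality Rate = Good Pieces / Total Pieces * 100
Good pieces = 1651 - 158 = 1493
QR = 1493 / 1651 * 100 = 90.4%

90.4%


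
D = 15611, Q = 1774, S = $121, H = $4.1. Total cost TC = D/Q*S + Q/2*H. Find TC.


TC = 15611/1774 * 121 + 1774/2 * 4.1

$4701.49


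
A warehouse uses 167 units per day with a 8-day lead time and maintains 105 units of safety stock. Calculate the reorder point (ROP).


Formula: ROP = (Daily Demand * Lead Time) + Safety Stock
Demand during lead time = 167 * 8 = 1336 units
ROP = 1336 + 105 = 1441 units

1441 units


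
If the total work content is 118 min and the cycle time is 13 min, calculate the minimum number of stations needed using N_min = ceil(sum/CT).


Formula: N_min = ceil(Sum of Task Times / Cycle Time)
N_min = ceil(118 min / 13 min) = ceil(9.0769)
N_min = 10 stations

10


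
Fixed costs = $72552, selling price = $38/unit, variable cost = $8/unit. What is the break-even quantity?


Formula: BEQ = Fixed Costs / (Price - Variable Cost)
Contribution margin = $38 - $8 = $30/unit
BEQ = ceil($72552 / $30/unit) = ceil(2418.4) = 2419 units

2419 units


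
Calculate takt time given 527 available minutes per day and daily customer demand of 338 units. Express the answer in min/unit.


Formula: Takt Time = Available Production Time / Customer Demand
Takt = 527 min/day / 338 units/day
Takt = 1.56 min/unit

1.56 min/unit


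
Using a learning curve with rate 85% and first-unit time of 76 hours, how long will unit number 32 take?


Formula: T_n = T_1 * (learning_rate)^(log2(n)) where learning_rate = rate/100
Doublings = log2(32) = 5
T_n = 76 * 0.85^5
T_n = 76 * 0.4437 = 33.7 hours

33.7 hours


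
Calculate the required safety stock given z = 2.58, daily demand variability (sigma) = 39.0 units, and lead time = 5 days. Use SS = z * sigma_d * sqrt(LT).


Formula: SS = z * sigma_d * sqrt(LT)
sqrt(LT) = sqrt(5) = 2.2361
SS = 2.58 * 39.0 * 2.2361
SS = 225.0 units

225.0 units


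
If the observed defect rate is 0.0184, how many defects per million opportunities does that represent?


DPMO = defect_rate * 1000000 = 0.0184 * 1000000

18400


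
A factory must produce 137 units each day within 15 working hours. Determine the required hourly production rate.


Formula: Production Rate = Daily Demand / Available Hours
Rate = 137 units/day / 15 hours/day
Rate = 9.1 units/hour

9.1 units/hour


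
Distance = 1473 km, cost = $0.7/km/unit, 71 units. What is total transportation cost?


TC = dist * cost * units = 1473 * 0.7 * 71 = $73208.10

$73208.10


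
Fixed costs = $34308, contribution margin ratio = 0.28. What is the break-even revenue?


Formula: BER = Fixed Costs / Contribution Margin Ratio
BER = $34308 / 0.28
BER = $122528.57 (to the nearest cent)

$122528.57


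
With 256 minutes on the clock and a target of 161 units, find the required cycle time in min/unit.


Formula: CT = Available Time / Number of Units
CT = 256 min / 161 units
CT = 1.59 min/unit

1.59 min/unit


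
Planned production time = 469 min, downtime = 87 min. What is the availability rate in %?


Formula: Availability = (Planned Time - Downtime) / Planned Time * 100
Uptime = 469 - 87 = 382 min
Availability = 382 / 469 * 100 = 81.4%

81.4%


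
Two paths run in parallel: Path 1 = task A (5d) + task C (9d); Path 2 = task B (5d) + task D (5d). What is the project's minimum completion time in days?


Path 1 = 5 + 9 = 14 days
Path 2 = 5 + 5 = 10 days
Duration = max(14, 10) = 14 days

14 days


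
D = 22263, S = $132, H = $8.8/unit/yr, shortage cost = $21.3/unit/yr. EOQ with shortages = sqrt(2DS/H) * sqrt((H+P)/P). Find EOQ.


Formula: EOQ* = sqrt(2DS/H) * sqrt((H+P)/P)
Base EOQ = sqrt(2*22263*132/8.8) = 817.25 units
Correction = sqrt((8.8+21.3)/21.3) = 1.18876
EOQ* = 817.25 * 1.18876 = 971.5 units

971.5 units


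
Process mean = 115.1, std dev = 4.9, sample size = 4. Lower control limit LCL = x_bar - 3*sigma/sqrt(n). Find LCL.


LCL = 115.1 - 3 * 4.9 / sqrt(4)

107.75


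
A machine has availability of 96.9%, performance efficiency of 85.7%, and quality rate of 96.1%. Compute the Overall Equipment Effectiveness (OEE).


Formula: OEE = Availability * Performance * Quality / 10000
A * P = 96.9% * 85.7% / 100 = 83.04%
OEE = 83.04% * 96.1% / 100 = 79.8%

79.8%


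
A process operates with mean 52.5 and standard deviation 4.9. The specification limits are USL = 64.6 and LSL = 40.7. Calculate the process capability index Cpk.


Cpu = (64.6 - 52.5) / (3 * 4.9) = 0.82
Cpl = (52.5 - 40.7) / (3 * 4.9) = 0.8
Cpk = min(0.82, 0.8) = 0.8

0.8


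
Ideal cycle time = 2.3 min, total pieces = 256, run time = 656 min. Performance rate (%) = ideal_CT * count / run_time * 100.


Formula: Performance = (Ideal CT * Total Count) / Run Time * 100
Ideal output time = 2.3 * 256 = 588.8 min
Performance = 588.8 / 656 * 100 = 89.8%

89.8%


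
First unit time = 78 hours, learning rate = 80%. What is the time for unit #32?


Formula: T_n = T_1 * (learning_rate)^(log2(n)) where learning_rate = rate/100
Doublings = log2(32) = 5
T_n = 78 * 0.8^5
T_n = 78 * 0.3277 = 25.6 hours

25.6 hours


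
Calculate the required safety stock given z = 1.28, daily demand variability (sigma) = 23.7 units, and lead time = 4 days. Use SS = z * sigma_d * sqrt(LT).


Formula: SS = z * sigma_d * sqrt(LT)
sqrt(LT) = sqrt(4) = 2.0
SS = 1.28 * 23.7 * 2.0
SS = 60.7 units

60.7 units


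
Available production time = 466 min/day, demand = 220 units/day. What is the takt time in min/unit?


Formula: Takt Time = Available Production Time / Customer Demand
Takt = 466 min/day / 220 units/day
Takt = 2.12 min/unit

2.12 min/unit


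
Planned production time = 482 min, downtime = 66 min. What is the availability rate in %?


Formula: Availability = (Planned Time - Downtime) / Planned Time * 100
Uptime = 482 - 66 = 416 min
Availability = 416 / 482 * 100 = 86.3%

86.3%


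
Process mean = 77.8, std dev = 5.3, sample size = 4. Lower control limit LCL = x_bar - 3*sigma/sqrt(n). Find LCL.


LCL = 77.8 - 3 * 5.3 / sqrt(4)

69.85


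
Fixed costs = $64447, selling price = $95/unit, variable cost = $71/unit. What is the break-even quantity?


Formula: BEQ = Fixed Costs / (Price - Variable Cost)
Contribution margin = $95 - $71 = $24/unit
BEQ = ceil($64447 / $24/unit) = ceil(2685.29) = 2686 units

2686 units


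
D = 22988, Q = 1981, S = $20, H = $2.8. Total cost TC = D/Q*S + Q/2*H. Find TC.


TC = 22988/1981 * 20 + 1981/2 * 2.8

$3005.48


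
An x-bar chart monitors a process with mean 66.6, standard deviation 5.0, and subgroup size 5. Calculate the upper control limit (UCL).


UCL = 66.6 + 3 * 5.0 / sqrt(5)

73.31


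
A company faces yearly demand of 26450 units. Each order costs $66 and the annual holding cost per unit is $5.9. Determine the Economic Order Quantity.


Formula: EOQ = sqrt(2 * D * S / H)
Numerator: 2 * 26450 * 66 = 3491400
2DS/H = 3491400 / 5.9 = 591762.7
EOQ = sqrt(591762.7) = 769.3 units

769.3 units


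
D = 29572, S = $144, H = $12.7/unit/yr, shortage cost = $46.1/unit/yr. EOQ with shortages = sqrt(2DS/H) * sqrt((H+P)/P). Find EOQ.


Formula: EOQ* = sqrt(2DS/H) * sqrt((H+P)/P)
Base EOQ = sqrt(2*29572*144/12.7) = 818.91 units
Correction = sqrt((12.7+46.1)/46.1) = 1.12938
EOQ* = 818.91 * 1.12938 = 924.9 units

924.9 units


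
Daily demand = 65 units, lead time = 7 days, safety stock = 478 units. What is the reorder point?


Formula: ROP = (Daily Demand * Lead Time) + Safety Stock
Demand during lead time = 65 * 7 = 455 units
ROP = 455 + 478 = 933 units

933 units


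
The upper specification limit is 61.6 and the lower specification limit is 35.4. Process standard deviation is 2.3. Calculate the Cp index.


Cp = (61.6 - 35.4) / (6 * 2.3)

1.9


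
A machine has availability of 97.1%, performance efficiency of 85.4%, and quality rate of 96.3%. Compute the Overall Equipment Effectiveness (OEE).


Formula: OEE = Availability * Performance * Quality / 10000
A * P = 97.1% * 85.4% / 100 = 82.92%
OEE = 82.92% * 96.3% / 100 = 79.9%

79.9%


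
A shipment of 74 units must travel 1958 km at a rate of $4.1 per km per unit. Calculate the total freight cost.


TC = dist * cost * units = 1958 * 4.1 * 74 = $594057.20

$594057.20


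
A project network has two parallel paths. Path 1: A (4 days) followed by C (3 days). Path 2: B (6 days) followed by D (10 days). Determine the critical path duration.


Path 1 = 4 + 3 = 7 days
Path 2 = 6 + 10 = 16 days
Duration = max(7, 16) = 16 days

16 days


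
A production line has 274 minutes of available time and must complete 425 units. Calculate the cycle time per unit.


Formula: CT = Available Time / Number of Units
CT = 274 min / 425 units
CT = 0.64 min/unit

0.64 min/unit


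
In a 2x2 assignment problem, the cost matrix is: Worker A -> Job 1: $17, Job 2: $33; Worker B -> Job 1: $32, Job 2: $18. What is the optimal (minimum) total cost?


Option 1: A->1 + B->2 = $17 + $18 = $35
Option 2: A->2 + B->1 = $33 + $32 = $65
Min cost = min($35, $65) = $35

$35


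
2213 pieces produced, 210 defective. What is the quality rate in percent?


Formula: Quality Rate = Good Pieces / Total Pieces * 100
Good pieces = 2213 - 210 = 2003
QR = 2003 / 2213 * 100 = 90.5%

90.5%


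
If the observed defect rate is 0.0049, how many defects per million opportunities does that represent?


DPMO = defect_rate * 1000000 = 0.0049 * 1000000

4900


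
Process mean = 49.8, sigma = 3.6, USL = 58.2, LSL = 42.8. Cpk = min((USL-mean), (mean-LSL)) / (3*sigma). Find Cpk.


Cpu = (58.2 - 49.8) / (3 * 3.6) = 0.78
Cpl = (49.8 - 42.8) / (3 * 3.6) = 0.65
Cpk = min(0.78, 0.65) = 0.65

0.65


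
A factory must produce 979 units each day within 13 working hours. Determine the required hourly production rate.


Formula: Production Rate = Daily Demand / Available Hours
Rate = 979 units/day / 13 hours/day
Rate = 75.3 units/hour

75.3 units/hour


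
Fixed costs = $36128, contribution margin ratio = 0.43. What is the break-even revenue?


Formula: BER = Fixed Costs / Contribution Margin Ratio
BER = $36128 / 0.43
BER = $84018.60 (to the nearest cent)

$84018.60


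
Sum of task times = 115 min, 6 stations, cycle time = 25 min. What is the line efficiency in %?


Formula: Efficiency = Sum of Task Times / (N_stations * CT) * 100
Total station capacity = 6 stations * 25 min = 150 min
Efficiency = 115 / 150 * 100 = 76.7%

76.7%


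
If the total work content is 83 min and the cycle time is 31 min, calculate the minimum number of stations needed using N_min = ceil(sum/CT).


Formula: N_min = ceil(Sum of Task Times / Cycle Time)
N_min = ceil(83 min / 31 min) = ceil(2.6774)
N_min = 3 stations

3


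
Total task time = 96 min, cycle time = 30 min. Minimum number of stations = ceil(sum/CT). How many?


Formula: N_min = ceil(Sum of Task Times / Cycle Time)
N_min = ceil(96 min / 30 min) = ceil(3.2)
N_min = 4 stations

4


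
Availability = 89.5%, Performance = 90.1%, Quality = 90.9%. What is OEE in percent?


Formula: OEE = Availability * Performance * Quality / 10000
A * P = 89.5% * 90.1% / 100 = 80.64%
OEE = 80.64% * 90.9% / 100 = 73.3%

73.3%


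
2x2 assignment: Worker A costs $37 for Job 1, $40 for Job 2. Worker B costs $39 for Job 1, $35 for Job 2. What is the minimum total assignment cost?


Option 1: A->1 + B->2 = $37 + $35 = $72
Option 2: A->2 + B->1 = $40 + $39 = $79
Min cost = min($72, $79) = $72

$72


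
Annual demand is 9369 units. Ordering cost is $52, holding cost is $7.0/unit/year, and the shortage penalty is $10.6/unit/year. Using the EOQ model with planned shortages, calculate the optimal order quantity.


Formula: EOQ* = sqrt(2DS/H) * sqrt((H+P)/P)
Base EOQ = sqrt(2*9369*52/7.0) = 373.09 units
Correction = sqrt((7.0+10.6)/10.6) = 1.28856
EOQ* = 373.09 * 1.28856 = 480.7 units

480.7 units


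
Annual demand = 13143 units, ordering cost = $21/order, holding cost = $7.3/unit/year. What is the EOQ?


Formula: EOQ = sqrt(2 * D * S / H)
Numerator: 2 * 13143 * 21 = 552006
2DS/H = 552006 / 7.3 = 75617.3
EOQ = sqrt(75617.3) = 275.0 units

275.0 units


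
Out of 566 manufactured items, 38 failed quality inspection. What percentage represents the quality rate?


Formula: Quality Rate = Good Pieces / Total Pieces * 100
Good pieces = 566 - 38 = 528
QR = 528 / 566 * 100 = 93.3%

93.3%


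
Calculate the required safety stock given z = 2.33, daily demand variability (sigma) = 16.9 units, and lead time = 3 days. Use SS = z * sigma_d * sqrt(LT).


Formula: SS = z * sigma_d * sqrt(LT)
sqrt(LT) = sqrt(3) = 1.7321
SS = 2.33 * 16.9 * 1.7321
SS = 68.2 units

68.2 units


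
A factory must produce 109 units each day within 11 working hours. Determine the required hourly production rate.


Formula: Production Rate = Daily Demand / Available Hours
Rate = 109 units/day / 11 hours/day
Rate = 9.9 units/hour

9.9 units/hour


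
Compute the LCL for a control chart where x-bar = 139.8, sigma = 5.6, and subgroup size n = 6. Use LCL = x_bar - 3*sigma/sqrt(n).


LCL = 139.8 - 3 * 5.6 / sqrt(6)

132.94


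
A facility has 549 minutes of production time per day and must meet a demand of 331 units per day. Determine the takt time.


Formula: Takt Time = Available Production Time / Customer Demand
Takt = 549 min/day / 331 units/day
Takt = 1.66 min/unit

1.66 min/unit


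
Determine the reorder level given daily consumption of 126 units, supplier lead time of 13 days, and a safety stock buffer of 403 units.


Formula: ROP = (Daily Demand * Lead Time) + Safety Stock
Demand during lead time = 126 * 13 = 1638 units
ROP = 1638 + 403 = 2041 units

2041 units


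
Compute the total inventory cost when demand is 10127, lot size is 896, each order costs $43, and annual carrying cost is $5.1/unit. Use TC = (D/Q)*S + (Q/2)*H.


TC = 10127/896 * 43 + 896/2 * 5.1

$2770.81


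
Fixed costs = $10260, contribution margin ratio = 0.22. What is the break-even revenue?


Formula: BER = Fixed Costs / Contribution Margin Ratio
BER = $10260 / 0.22
BER = $46636.36 (to the nearest cent)

$46636.36


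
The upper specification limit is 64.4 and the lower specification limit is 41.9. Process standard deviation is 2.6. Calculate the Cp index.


Cp = (64.4 - 41.9) / (6 * 2.6)

1.44


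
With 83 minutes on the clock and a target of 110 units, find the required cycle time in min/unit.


Formula: CT = Available Time / Number of Units
CT = 83 min / 110 units
CT = 0.75 min/unit

0.75 min/unit


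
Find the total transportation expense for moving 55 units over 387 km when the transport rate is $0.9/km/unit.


TC = dist * cost * units = 387 * 0.9 * 55 = $19156.50

$19156.50


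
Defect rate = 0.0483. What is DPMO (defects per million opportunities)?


DPMO = defect_rate * 1000000 = 0.0483 * 1000000

48300


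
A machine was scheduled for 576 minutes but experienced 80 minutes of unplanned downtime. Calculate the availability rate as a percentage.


Formula: Availability = (Planned Time - Downtime) / Planned Time * 100
Uptime = 576 - 80 = 496 min
Availability = 496 / 576 * 100 = 86.1%

86.1%


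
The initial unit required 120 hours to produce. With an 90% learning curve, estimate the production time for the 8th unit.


Formula: T_n = T_1 * (learning_rate)^(log2(n)) where learning_rate = rate/100
Doublings = log2(8) = 3
T_n = 120 * 0.9^3
T_n = 120 * 0.729 = 87.5 hours

87.5 hours


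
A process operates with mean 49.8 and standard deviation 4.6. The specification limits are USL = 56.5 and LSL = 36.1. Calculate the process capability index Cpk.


Cpu = (56.5 - 49.8) / (3 * 4.6) = 0.49
Cpl = (49.8 - 36.1) / (3 * 4.6) = 0.99
Cpk = min(0.49, 0.99) = 0.49

0.49


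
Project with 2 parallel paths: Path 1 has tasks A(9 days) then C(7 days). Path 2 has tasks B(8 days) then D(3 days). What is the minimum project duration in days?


Path 1 = 9 + 7 = 16 days
Path 2 = 8 + 3 = 11 days
Duration = max(16, 11) = 16 days

16 days


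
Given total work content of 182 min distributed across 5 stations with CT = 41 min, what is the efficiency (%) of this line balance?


Formula: Efficiency = Sum of Task Times / (N_stations * CT) * 100
Total station capacity = 5 stations * 41 min = 205 min
Efficiency = 182 / 205 * 100 = 88.8%

88.8%


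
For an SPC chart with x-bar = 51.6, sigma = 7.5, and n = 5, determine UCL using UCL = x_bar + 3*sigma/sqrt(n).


UCL = 51.6 + 3 * 7.5 / sqrt(5)

61.66


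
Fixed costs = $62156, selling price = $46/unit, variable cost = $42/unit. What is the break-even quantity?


Formula: BEQ = Fixed Costs / (Price - Variable Cost)
Contribution margin = $46 - $42 = $4/unit
BEQ = ceil($62156 / $4/unit) = ceil(15539.0) = 15539 units

15539 units


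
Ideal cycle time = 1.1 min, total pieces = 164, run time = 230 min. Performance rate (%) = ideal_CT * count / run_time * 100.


Formula: Performance = (Ideal CT * Total Count) / Run Time * 100
Ideal output time = 1.1 * 164 = 180.4 min
Performance = 180.4 / 230 * 100 = 78.4%

78.4%


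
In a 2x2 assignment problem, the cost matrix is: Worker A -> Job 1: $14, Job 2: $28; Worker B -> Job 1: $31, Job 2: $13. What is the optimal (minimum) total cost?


Option 1: A->1 + B->2 = $14 + $13 = $27
Option 2: A->2 + B->1 = $28 + $31 = $59
Min cost = min($27, $59) = $27

$27


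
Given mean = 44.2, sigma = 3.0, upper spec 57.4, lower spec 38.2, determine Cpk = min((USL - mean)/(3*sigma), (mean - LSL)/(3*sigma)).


Cpu = (57.4 - 44.2) / (3 * 3.0) = 1.47
Cpl = (44.2 - 38.2) / (3 * 3.0) = 0.67
Cpk = min(1.47, 0.67) = 0.67

0.67


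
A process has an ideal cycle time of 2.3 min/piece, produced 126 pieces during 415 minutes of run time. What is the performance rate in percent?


Formula: Performance = (Ideal CT * Total Count) / Run Time * 100
Ideal output time = 2.3 * 126 = 289.8 min
Performance = 289.8 / 415 * 100 = 69.8%

69.8%


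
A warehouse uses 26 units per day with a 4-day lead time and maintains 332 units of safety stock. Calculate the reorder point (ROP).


Formula: ROP = (Daily Demand * Lead Time) + Safety Stock
Demand during lead time = 26 * 4 = 104 units
ROP = 104 + 332 = 436 units

436 units


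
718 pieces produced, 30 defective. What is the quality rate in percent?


Formula: Quality Rate = Good Pieces / Total Pieces * 100
Good pieces = 718 - 30 = 688
QR = 688 / 718 * 100 = 95.8%

95.8%


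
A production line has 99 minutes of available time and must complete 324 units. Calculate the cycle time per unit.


Formula: CT = Available Time / Number of Units
CT = 99 min / 324 units
CT = 0.31 min/unit

0.31 min/unit


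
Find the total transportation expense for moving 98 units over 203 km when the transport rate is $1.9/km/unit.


TC = dist * cost * units = 203 * 1.9 * 98 = $37798.60

$37798.60


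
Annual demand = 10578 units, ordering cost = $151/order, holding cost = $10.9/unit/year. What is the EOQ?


Formula: EOQ = sqrt(2 * D * S / H)
Numerator: 2 * 10578 * 151 = 3194556
2DS/H = 3194556 / 10.9 = 293078.5
EOQ = sqrt(293078.5) = 541.4 units

541.4 units


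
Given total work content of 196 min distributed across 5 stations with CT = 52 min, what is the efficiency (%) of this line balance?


Formula: Efficiency = Sum of Task Times / (N_stations * CT) * 100
Total station capacity = 5 stations * 52 min = 260 min
Efficiency = 196 / 260 * 100 = 75.4%

75.4%


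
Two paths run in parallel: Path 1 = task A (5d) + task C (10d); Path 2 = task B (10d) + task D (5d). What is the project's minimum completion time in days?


Path 1 = 5 + 10 = 15 days
Path 2 = 10 + 5 = 15 days
Duration = max(15, 15) = 15 days

15 days


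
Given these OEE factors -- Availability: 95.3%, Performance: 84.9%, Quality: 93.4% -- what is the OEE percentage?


Formula: OEE = Availability * Performance * Quality / 10000
A * P = 95.3% * 84.9% / 100 = 80.91%
OEE = 80.91% * 93.4% / 100 = 75.6%

75.6%


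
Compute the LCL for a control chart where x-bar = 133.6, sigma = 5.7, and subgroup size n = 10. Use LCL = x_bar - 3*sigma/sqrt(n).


LCL = 133.6 - 3 * 5.7 / sqrt(10)

128.19


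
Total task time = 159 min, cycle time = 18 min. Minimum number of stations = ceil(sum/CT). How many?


Formula: N_min = ceil(Sum of Task Times / Cycle Time)
N_min = ceil(159 min / 18 min) = ceil(8.8333)
N_min = 9 stations

9


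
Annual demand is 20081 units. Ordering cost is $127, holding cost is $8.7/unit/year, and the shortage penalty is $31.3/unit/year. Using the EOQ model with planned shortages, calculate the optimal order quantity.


Formula: EOQ* = sqrt(2DS/H) * sqrt((H+P)/P)
Base EOQ = sqrt(2*20081*127/8.7) = 765.68 units
Correction = sqrt((8.7+31.3)/31.3) = 1.13047
EOQ* = 765.68 * 1.13047 = 865.6 units

865.6 units


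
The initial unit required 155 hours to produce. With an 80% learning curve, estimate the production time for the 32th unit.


Formula: T_n = T_1 * (learning_rate)^(log2(n)) where learning_rate = rate/100
Doublings = log2(32) = 5
T_n = 155 * 0.8^5
T_n = 155 * 0.3277 = 50.8 hours

50.8 hours


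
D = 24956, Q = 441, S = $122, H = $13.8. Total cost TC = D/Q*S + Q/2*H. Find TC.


TC = 24956/441 * 122 + 441/2 * 13.8

$9946.83


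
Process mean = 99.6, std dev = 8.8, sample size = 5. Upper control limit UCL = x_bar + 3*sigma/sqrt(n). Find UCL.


UCL = 99.6 + 3 * 8.8 / sqrt(5)

111.41


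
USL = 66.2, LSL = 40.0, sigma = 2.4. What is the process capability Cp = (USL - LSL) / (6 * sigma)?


Cp = (66.2 - 40.0) / (6 * 2.4)

1.82


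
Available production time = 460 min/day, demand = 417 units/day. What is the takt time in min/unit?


Formula: Takt Time = Available Production Time / Customer Demand
Takt = 460 min/day / 417 units/day
Takt = 1.1 min/unit

1.1 min/unit


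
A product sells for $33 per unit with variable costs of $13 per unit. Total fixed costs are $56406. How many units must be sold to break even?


Formula: BEQ = Fixed Costs / (Price - Variable Cost)
Contribution margin = $33 - $13 = $20/unit
BEQ = ceil($56406 / $20/unit) = ceil(2820.3) = 2821 units

2821 units


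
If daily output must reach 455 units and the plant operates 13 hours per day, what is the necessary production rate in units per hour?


Formula: Production Rate = Daily Demand / Available Hours
Rate = 455 units/day / 13 hours/day
Rate = 35.0 units/hour

35.0 units/hour


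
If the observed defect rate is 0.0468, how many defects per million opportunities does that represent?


DPMO = defect_rate * 1000000 = 0.0468 * 1000000

46800


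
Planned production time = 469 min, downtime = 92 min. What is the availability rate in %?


Formula: Availability = (Planned Time - Downtime) / Planned Time * 100
Uptime = 469 - 92 = 377 min
Availability = 377 / 469 * 100 = 80.4%

80.4%


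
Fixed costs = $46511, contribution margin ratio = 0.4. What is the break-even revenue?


Formula: BER = Fixed Costs / Contribution Margin Ratio
BER = $46511 / 0.4
BER = $116277.50 (to the nearest cent)

$116277.50


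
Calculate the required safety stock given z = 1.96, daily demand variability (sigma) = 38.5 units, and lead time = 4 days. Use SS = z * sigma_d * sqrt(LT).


Formula: SS = z * sigma_d * sqrt(LT)
sqrt(LT) = sqrt(4) = 2.0
SS = 1.96 * 38.5 * 2.0
SS = 150.9 units

150.9 units


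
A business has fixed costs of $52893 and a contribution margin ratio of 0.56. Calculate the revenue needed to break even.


Formula: BER = Fixed Costs / Contribution Margin Ratio
BER = $52893 / 0.56
BER = $94451.79 (to the nearest cent)

$94451.79


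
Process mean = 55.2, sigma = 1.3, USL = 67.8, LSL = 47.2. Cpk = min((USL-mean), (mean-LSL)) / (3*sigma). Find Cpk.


Cpu = (67.8 - 55.2) / (3 * 1.3) = 3.23
Cpl = (55.2 - 47.2) / (3 * 1.3) = 2.05
Cpk = min(3.23, 2.05) = 2.05

2.05


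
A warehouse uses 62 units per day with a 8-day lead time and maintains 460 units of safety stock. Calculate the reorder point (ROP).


Formula: ROP = (Daily Demand * Lead Time) + Safety Stock
Demand during lead time = 62 * 8 = 496 units
ROP = 496 + 460 = 956 units

956 units


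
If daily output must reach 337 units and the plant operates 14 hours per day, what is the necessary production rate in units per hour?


Formula: Production Rate = Daily Demand / Available Hours
Rate = 337 units/day / 14 hours/day
Rate = 24.1 units/hour

24.1 units/hour


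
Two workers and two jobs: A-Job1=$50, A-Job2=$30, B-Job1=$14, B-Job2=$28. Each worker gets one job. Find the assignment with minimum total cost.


Option 1: A->1 + B->2 = $50 + $28 = $78
Option 2: A->2 + B->1 = $30 + $14 = $44
Min cost = min($78, $44) = $44

$44


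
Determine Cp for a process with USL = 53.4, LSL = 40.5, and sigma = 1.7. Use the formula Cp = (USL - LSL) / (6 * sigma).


Cp = (53.4 - 40.5) / (6 * 1.7)

1.26


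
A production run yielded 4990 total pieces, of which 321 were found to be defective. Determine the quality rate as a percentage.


Formula: Quality Rate = Good Pieces / Total Pieces * 100
Good pieces = 4990 - 321 = 4669
QR = 4669 / 4990 * 100 = 93.6%

93.6%


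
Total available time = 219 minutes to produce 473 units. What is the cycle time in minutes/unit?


Formula: CT = Available Time / Number of Units
CT = 219 min / 473 units
CT = 0.46 min/unit

0.46 min/unit


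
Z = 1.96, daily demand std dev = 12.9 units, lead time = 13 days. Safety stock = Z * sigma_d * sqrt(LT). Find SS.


Formula: SS = z * sigma_d * sqrt(LT)
sqrt(LT) = sqrt(13) = 3.6056
SS = 1.96 * 12.9 * 3.6056
SS = 91.2 units

91.2 units


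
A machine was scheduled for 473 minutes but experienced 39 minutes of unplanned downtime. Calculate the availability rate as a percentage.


Formula: Availability = (Planned Time - Downtime) / Planned Time * 100
Uptime = 473 - 39 = 434 min
Availability = 434 / 473 * 100 = 91.8%

91.8%


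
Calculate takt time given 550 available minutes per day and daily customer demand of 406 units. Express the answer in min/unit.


Formula: Takt Time = Available Production Time / Customer Demand
Takt = 550 min/day / 406 units/day
Takt = 1.35 min/unit

1.35 min/unit


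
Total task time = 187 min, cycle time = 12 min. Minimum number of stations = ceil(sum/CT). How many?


Formula: N_min = ceil(Sum of Task Times / Cycle Time)
N_min = ceil(187 min / 12 min) = ceil(15.5833)
N_min = 16 stations

16


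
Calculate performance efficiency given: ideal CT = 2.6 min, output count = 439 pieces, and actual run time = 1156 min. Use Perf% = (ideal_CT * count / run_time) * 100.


Formula: Performance = (Ideal CT * Total Count) / Run Time * 100
Ideal output time = 2.6 * 439 = 1141.4 min
Performance = 1141.4 / 1156 * 100 = 98.7%

98.7%


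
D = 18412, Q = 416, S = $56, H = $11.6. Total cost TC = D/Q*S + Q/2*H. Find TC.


TC = 18412/416 * 56 + 416/2 * 11.6

$4891.34


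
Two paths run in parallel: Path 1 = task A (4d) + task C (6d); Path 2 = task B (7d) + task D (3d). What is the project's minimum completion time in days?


Path 1 = 4 + 6 = 10 days
Path 2 = 7 + 3 = 10 days
Duration = max(10, 10) = 10 days

10 days


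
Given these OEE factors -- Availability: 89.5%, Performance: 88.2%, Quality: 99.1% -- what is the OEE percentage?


Formula: OEE = Availability * Performance * Quality / 10000
A * P = 89.5% * 88.2% / 100 = 78.94%
OEE = 78.94% * 99.1% / 100 = 78.2%

78.2%


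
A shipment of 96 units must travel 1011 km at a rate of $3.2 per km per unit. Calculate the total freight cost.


TC = dist * cost * units = 1011 * 3.2 * 96 = $310579.20

$310579.20


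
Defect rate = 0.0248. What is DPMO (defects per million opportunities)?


DPMO = defect_rate * 1000000 = 0.0248 * 1000000

24800


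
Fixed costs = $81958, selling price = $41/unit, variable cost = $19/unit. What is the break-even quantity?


Formula: BEQ = Fixed Costs / (Price - Variable Cost)
Contribution margin = $41 - $19 = $22/unit
BEQ = ceil($81958 / $22/unit) = ceil(3725.36) = 3726 units

3726 units


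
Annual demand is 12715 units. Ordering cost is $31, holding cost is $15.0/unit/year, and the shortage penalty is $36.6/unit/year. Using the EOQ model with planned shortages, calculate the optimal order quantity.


Formula: EOQ* = sqrt(2DS/H) * sqrt((H+P)/P)
Base EOQ = sqrt(2*12715*31/15.0) = 229.25 units
Correction = sqrt((15.0+36.6)/36.6) = 1.18737
EOQ* = 229.25 * 1.18737 = 272.2 units

272.2 units


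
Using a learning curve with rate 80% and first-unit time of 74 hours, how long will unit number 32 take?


Formula: T_n = T_1 * (learning_rate)^(log2(n)) where learning_rate = rate/100
Doublings = log2(32) = 5
T_n = 74 * 0.8^5
T_n = 74 * 0.3277 = 24.2 hours

24.2 hours


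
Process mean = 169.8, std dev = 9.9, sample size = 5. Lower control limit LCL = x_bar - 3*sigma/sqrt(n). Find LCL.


LCL = 169.8 - 3 * 9.9 / sqrt(5)

156.52


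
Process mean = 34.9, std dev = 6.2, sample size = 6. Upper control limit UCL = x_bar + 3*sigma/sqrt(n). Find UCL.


UCL = 34.9 + 3 * 6.2 / sqrt(6)

42.49


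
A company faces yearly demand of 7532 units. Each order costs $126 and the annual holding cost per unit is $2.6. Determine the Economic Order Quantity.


Formula: EOQ = sqrt(2 * D * S / H)
Numerator: 2 * 7532 * 126 = 1898064
2DS/H = 1898064 / 2.6 = 730024.6
EOQ = sqrt(730024.6) = 854.4 units

854.4 units


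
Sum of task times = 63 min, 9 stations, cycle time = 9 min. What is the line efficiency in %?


Formula: Efficiency = Sum of Task Times / (N_stations * CT) * 100
Total station capacity = 9 stations * 9 min = 81 min
Efficiency = 63 / 81 * 100 = 77.8%

77.8%


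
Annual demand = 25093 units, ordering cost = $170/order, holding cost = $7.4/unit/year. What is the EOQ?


Formula: EOQ = sqrt(2 * D * S / H)
Numerator: 2 * 25093 * 170 = 8531620
2DS/H = 8531620 / 7.4 = 1152921.6
EOQ = sqrt(1152921.6) = 1073.7 units

1073.7 units


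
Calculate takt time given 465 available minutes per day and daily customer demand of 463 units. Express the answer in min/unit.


Formula: Takt Time = Available Production Time / Customer Demand
Takt = 465 min/day / 463 units/day
Takt = 1.0 min/unit

1.0 min/unit


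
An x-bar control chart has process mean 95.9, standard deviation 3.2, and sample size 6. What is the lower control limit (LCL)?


LCL = 95.9 - 3 * 3.2 / sqrt(6)

91.98


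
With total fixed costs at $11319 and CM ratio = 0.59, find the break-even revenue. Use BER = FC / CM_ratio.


Formula: BER = Fixed Costs / Contribution Margin Ratio
BER = $11319 / 0.59
BER = $19184.75 (to the nearest cent)

$19184.75


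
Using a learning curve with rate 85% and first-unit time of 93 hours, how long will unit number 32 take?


Formula: T_n = T_1 * (learning_rate)^(log2(n)) where learning_rate = rate/100
Doublings = log2(32) = 5
T_n = 93 * 0.85^5
T_n = 93 * 0.4437 = 41.3 hours

41.3 hours


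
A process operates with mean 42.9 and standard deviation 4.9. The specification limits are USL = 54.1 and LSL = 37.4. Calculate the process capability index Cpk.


Cpu = (54.1 - 42.9) / (3 * 4.9) = 0.76
Cpl = (42.9 - 37.4) / (3 * 4.9) = 0.37
Cpk = min(0.76, 0.37) = 0.37

0.37


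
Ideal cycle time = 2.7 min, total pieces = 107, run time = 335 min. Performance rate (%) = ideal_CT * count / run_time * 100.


Formula: Performance = (Ideal CT * Total Count) / Run Time * 100
Ideal output time = 2.7 * 107 = 288.9 min
Performance = 288.9 / 335 * 100 = 86.2%

86.2%


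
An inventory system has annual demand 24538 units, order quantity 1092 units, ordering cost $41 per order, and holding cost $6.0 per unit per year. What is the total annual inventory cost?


TC = 24538/1092 * 41 + 1092/2 * 6.0

$4197.30


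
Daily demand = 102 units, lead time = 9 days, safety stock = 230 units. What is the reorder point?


Formula: ROP = (Daily Demand * Lead Time) + Safety Stock
Demand during lead time = 102 * 9 = 918 units
ROP = 918 + 230 = 1148 units

1148 units


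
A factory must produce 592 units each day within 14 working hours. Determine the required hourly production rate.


Formula: Production Rate = Daily Demand / Available Hours
Rate = 592 units/day / 14 hours/day
Rate = 42.3 units/hour

42.3 units/hour


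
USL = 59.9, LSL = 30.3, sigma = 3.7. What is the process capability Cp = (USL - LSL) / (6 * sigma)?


Cp = (59.9 - 30.3) / (6 * 3.7)

1.33


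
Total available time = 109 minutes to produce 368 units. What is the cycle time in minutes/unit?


Formula: CT = Available Time / Number of Units
CT = 109 min / 368 units
CT = 0.3 min/unit

0.3 min/unit


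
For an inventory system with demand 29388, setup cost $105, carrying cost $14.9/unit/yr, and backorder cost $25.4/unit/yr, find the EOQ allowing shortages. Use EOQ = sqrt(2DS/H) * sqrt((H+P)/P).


Formula: EOQ* = sqrt(2DS/H) * sqrt((H+P)/P)
Base EOQ = sqrt(2*29388*105/14.9) = 643.58 units
Correction = sqrt((14.9+25.4)/25.4) = 1.25961
EOQ* = 643.58 * 1.25961 = 810.7 units

810.7 units
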